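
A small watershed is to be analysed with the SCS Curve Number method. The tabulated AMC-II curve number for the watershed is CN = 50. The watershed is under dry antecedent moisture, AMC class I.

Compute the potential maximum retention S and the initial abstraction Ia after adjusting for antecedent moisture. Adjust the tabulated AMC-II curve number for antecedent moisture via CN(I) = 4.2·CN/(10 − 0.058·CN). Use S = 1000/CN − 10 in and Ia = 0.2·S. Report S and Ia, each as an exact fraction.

Dry (AMC I): CN(I) = 4.2·50/(10 − 0.058·50) = 210/(71/10) = 2100/71 ≈ 29.577
Retention S: 1000/CN − 10 with CN=29.577 → S = 500/21 ≈ 23.810 in
Ia = 0.2S: 0.2·23.810 = 4.762 in (exactly 100/21)

S = 500/21 in ≈ 23.810 in; Ia = 100/21 in ≈ 4.762 in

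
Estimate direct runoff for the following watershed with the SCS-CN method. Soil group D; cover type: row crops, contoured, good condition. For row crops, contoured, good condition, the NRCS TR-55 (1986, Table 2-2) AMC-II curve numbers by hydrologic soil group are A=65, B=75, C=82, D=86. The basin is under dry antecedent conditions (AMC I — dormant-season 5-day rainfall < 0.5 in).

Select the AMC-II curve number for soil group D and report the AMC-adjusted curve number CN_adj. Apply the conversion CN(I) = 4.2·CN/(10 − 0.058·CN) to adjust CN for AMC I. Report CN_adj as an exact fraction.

NRCS table: row crops, contoured, good condition, soil group D → CN(II) = 86
Dry (AMC I): CN(I) = 4.2·86/(10 − 0.058·86) = (1806/5)/(1253/250) = 12900/179 ≈ 72.067

CN_adj = 12900/179 ≈ 72.067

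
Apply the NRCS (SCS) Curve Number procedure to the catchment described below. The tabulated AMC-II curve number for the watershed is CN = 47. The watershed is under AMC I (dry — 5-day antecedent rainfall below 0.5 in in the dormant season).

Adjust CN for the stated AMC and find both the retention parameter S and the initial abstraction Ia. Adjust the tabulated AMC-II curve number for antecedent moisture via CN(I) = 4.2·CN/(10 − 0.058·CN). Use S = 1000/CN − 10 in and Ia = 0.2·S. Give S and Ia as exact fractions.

S = 26500/987 in ≈ 26.849 in; Ia = 5300/987 in ≈ 5.370 in

CN(I) from CN(II)=47: (4.2·47)/(10 − 0.058·47) = 98700/3637 ≈ 27.138
Max retention: S = 1000/(98700/3637) − 10 = 26500/987 in (≈ 26.849 in)
Initial abstraction Ia = S/5 = (26500/987)/5 = 5300/987 ≈ 5.370 in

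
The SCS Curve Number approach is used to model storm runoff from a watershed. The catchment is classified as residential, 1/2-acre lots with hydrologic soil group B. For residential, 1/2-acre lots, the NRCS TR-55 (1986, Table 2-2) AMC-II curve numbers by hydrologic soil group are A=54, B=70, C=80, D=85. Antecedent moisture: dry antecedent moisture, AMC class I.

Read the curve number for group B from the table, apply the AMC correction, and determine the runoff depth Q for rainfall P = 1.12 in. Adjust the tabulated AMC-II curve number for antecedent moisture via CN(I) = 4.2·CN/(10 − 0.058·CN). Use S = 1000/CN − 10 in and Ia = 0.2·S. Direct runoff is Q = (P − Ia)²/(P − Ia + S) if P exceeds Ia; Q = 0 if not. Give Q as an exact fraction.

Q = 0 in ≈ 0.000 in

NRCS table: residential, 1/2-acre lots, soil group B → CN(II) = 70
Dry (AMC I): CN(I) = 4.2·70/(10 − 0.058·70) = 294/(297/50) = 4900/99 ≈ 49.495
Max retention: S = 1000/(4900/99) − 10 = 500/49 in (≈ 10.204 in)
Initial abstraction Ia = S/5 = (500/49)/5 = 100/49 ≈ 2.041 in
P = 1.120 ≤ Ia = 2.041 in: entire storm abstracted, Q = 0.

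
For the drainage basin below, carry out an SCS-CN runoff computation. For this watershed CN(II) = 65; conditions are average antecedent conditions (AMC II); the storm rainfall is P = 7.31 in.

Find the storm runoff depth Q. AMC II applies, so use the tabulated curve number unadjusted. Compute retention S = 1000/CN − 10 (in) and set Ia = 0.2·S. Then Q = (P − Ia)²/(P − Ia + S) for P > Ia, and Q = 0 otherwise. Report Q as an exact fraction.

Average conditions: CN = 65 (no AMC adjustment).
Retention S: 1000/CN − 10 with CN=65.000 → S = 70/13 ≈ 5.385 in
Ia = 0.2S: 0.2·5.385 = 1.077 in (exactly 14/13)
P − Ia = 7.310 − 1.077 = 8103/1300 ≈ 6.233 in (> 0, runoff occurs)
Runoff Q = (P−Ia)²/(P−Ia+S) = (6.233)²/(6.233+5.385) = 65658609/19633900 ≈ 3.344 in

Q = 65658609/19633900 in ≈ 3.344 in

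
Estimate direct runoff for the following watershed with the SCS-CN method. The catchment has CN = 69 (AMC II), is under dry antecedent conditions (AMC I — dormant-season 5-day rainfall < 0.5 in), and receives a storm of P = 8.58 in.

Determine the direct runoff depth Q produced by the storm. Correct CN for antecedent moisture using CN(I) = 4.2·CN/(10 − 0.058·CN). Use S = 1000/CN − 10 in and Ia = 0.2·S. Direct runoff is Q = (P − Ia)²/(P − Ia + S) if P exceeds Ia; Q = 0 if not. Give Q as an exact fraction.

CN(I) from CN(II)=69: (4.2·69)/(10 − 0.058·69) = 144900/2999 ≈ 48.316
S = 1000/(144900/2999) − 10 = 15500/1449 in ≈ 10.697 in
Ia = 0.2S: 0.2·10.697 = 2.139 in (exactly 3100/1449)
Since P=8.580 > Ia=2.139: effective rainfall P−Ia = 466621/72450 in
Q: (466621/72450)² ÷ (1241621/72450) = 217735157641/89955441450 in (≈ 2.420 in)

Q = 217735157641/89955441450 in ≈ 2.420 in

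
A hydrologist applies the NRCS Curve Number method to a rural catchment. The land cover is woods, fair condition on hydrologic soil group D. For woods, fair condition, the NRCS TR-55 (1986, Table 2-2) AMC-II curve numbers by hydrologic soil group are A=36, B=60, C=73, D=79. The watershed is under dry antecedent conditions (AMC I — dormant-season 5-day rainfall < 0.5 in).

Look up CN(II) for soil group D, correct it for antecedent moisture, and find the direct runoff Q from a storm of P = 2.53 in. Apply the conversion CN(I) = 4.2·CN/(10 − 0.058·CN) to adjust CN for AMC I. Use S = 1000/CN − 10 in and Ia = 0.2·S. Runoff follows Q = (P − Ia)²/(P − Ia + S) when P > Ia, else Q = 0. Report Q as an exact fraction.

Q = 99740169/473897300 in ≈ 0.210 in

NRCS table: woods, fair condition, soil group D → CN(II) = 79
Dry (AMC I): CN(I) = 4.2·79/(10 − 0.058·79) = (1659/5)/(2709/500) = 7900/129 ≈ 61.240
Max retention: S = 1000/(7900/129) − 10 = 500/79 in (≈ 6.329 in)
Ia = 0.2·(500/79) = 100/79 in ≈ 1.266 in
Since P=2.530 > Ia=1.266: effective rainfall P−Ia = 9987/7900 in
Q: (9987/7900)² ÷ (59987/7900) = 99740169/473897300 in (≈ 0.210 in)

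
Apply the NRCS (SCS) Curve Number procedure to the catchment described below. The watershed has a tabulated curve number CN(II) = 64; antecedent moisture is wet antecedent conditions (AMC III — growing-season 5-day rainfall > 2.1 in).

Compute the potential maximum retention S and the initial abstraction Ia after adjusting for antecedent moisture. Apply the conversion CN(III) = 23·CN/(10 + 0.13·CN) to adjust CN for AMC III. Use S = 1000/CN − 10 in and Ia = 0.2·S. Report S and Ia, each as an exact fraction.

CN(III) from CN(II)=64: (23·64)/(10 + 0.13·64) = 18400/229 ≈ 80.349
Max retention: S = 1000/(18400/229) − 10 = 225/92 in (≈ 2.446 in)
Initial abstraction Ia = S/5 = (225/92)/5 = 45/92 ≈ 0.489 in

S = 225/92 in ≈ 2.446 in; Ia = 45/92 in ≈ 0.489 in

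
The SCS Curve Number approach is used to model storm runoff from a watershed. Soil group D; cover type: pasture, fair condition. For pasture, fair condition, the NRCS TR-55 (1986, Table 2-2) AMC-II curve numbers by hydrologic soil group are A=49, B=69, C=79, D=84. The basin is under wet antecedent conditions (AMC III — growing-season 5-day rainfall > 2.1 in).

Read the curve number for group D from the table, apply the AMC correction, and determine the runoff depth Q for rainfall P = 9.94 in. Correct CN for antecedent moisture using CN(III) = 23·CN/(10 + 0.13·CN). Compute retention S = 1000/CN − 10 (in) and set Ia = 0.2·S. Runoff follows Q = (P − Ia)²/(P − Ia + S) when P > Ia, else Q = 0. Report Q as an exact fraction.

Q = 55720074601/6183631650 in ≈ 9.011 in

NRCS table: pasture, fair condition, soil group D → CN(II) = 84
Adjust CN=84 to AMC III: 23·84/(10 + 0.13·84) → 1932 ÷ (523/25) = 48300/523 ≈ 92.352
Retention S: 1000/CN − 10 with CN=92.352 → S = 400/483 ≈ 0.828 in
Ia = 0.2·(400/483) = 80/483 in ≈ 0.166 in
P − Ia = 9.940 − 0.166 = 236051/24150 ≈ 9.774 in (> 0, runoff occurs)
Q: (236051/24150)² ÷ (256051/24150) = 55720074601/6183631650 in (≈ 9.011 in)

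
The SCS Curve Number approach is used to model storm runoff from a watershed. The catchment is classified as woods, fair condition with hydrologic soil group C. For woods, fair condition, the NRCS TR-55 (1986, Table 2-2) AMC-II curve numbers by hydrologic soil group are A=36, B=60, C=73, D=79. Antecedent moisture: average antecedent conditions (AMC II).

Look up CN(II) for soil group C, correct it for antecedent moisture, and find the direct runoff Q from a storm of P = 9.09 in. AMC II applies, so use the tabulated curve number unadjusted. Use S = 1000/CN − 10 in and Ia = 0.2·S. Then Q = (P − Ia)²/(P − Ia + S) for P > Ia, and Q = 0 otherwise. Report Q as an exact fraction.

Q = 412861761/71342900 in ≈ 5.787 in

NRCS table: woods, fair condition, soil group C → CN(II) = 73
Average conditions: CN = 73 (no AMC adjustment).
S = 1000/73 − 10 = 270/73 in ≈ 3.699 in
Ia = 0.2S: 0.2·3.699 = 0.740 in (exactly 54/73)
Excess rainfall: 9.090 − 0.740 = 8.350 in; P > Ia so Q > 0
Runoff Q = (P−Ia)²/(P−Ia+S) = (8.350)²/(8.350+3.699) = 412861761/71342900 ≈ 5.787 in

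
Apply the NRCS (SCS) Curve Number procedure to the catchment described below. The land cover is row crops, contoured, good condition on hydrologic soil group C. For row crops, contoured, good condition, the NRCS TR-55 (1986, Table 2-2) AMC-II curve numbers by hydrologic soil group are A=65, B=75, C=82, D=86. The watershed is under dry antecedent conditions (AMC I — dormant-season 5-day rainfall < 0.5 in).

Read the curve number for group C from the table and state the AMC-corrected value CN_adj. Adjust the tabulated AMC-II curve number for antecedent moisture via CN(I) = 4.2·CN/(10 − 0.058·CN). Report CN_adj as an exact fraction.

NRCS table: row crops, contoured, good condition, soil group C → CN(II) = 82
Adjust CN=82 to AMC I: 4.2·82/(10 − 0.058·82) → (1722/5) ÷ (1311/250) = 28700/437 ≈ 65.675

CN_adj = 28700/437 ≈ 65.675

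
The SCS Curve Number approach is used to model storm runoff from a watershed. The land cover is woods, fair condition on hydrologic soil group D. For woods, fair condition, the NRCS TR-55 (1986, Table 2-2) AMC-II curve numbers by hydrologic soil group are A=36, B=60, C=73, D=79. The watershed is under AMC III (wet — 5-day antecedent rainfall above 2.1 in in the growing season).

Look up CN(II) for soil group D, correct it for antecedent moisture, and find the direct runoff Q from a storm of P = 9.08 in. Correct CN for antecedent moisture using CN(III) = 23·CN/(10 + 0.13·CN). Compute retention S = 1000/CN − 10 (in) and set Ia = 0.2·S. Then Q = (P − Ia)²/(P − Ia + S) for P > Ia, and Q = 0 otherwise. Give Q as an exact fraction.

NRCS table: woods, fair condition, soil group D → CN(II) = 79
CN(III) from CN(II)=79: (23·79)/(10 + 0.13·79) = 181700/2027 ≈ 89.640
Retention S: 1000/CN − 10 with CN=89.640 → S = 2100/1817 ≈ 1.156 in
Initial abstraction Ia = S/5 = (2100/1817)/5 = 420/1817 ≈ 0.231 in
P − Ia = 9.080 − 0.231 = 401959/45425 ≈ 8.849 in (> 0, runoff occurs)
Q: (401959/45425)² ÷ (454459/45425) = 161571037681/20643800075 in (≈ 7.827 in)

Q = 161571037681/20643800075 in ≈ 7.827 in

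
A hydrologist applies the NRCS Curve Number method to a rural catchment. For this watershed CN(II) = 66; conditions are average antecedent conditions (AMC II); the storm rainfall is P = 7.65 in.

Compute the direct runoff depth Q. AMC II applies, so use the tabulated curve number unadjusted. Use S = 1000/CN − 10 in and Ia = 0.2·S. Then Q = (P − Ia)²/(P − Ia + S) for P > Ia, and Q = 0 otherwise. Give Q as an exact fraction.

Q = 1122833/301620 in ≈ 3.723 in

CN(II) = 66; AMC II needs no correction.
Retention S: 1000/CN − 10 with CN=66.000 → S = 170/33 ≈ 5.152 in
Initial abstraction Ia = S/5 = (170/33)/5 = 34/33 ≈ 1.030 in
P − Ia = 7.650 − 1.030 = 4369/660 ≈ 6.620 in (> 0, runoff occurs)
Runoff Q = (P−Ia)²/(P−Ia+S) = (6.620)²/(6.620+5.152) = 1122833/301620 ≈ 3.723 in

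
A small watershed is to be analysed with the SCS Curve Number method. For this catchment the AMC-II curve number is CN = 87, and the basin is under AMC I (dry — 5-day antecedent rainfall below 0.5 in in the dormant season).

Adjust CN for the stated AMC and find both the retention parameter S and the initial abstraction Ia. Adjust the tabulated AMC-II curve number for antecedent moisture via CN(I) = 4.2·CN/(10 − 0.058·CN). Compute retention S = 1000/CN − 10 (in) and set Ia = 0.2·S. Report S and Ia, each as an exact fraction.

S = 6500/1827 in ≈ 3.558 in; Ia = 1300/1827 in ≈ 0.712 in

Dry (AMC I): CN(I) = 4.2·87/(10 − 0.058·87) = (1827/5)/(2477/500) = 182700/2477 ≈ 73.759
Max retention: S = 1000/(182700/2477) − 10 = 6500/1827 in (≈ 3.558 in)
Initial abstraction Ia = S/5 = (6500/1827)/5 = 1300/1827 ≈ 0.712 in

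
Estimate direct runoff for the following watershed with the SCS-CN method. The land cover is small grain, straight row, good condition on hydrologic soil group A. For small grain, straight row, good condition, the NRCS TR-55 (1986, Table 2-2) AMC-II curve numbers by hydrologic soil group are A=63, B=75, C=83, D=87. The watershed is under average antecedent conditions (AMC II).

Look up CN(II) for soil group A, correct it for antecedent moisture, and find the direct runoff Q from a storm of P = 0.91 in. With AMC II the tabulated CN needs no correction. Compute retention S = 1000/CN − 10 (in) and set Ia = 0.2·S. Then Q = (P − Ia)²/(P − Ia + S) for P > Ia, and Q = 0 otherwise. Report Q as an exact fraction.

NRCS table: small grain, straight row, good condition, soil group A → CN(II) = 63
AMC II — tabulated CN = 63 applies directly.
Retention S: 1000/CN − 10 with CN=63.000 → S = 370/63 ≈ 5.873 in
Ia = 0.2·(370/63) = 74/63 in ≈ 1.175 in
P = 0.910 ≤ Ia = 1.175 in: entire storm abstracted, Q = 0.

Q = 0 in ≈ 0.000 in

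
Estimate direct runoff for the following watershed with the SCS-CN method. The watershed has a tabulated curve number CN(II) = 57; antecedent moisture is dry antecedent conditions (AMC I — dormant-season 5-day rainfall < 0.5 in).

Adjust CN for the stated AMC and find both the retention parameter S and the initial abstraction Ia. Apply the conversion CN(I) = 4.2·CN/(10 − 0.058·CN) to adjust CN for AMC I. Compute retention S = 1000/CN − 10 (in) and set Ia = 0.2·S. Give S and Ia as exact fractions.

S = 21500/1197 in ≈ 17.962 in; Ia = 4300/1197 in ≈ 3.592 in

CN(I) from CN(II)=57: (4.2·57)/(10 − 0.058·57) = 119700/3347 ≈ 35.763
Retention S: 1000/CN − 10 with CN=35.763 → S = 21500/1197 ≈ 17.962 in
Ia = 0.2S: 0.2·17.962 = 3.592 in (exactly 4300/1197)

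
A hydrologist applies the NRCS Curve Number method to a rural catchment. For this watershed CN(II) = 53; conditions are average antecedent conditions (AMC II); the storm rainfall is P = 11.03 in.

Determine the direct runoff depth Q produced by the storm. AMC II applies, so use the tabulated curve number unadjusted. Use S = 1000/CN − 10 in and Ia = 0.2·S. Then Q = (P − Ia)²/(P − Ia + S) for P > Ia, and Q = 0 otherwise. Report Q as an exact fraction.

AMC II — tabulated CN = 53 applies directly.
Max retention: S = 1000/53 − 10 = 470/53 in (≈ 8.868 in)
Ia = 0.2·(470/53) = 94/53 in ≈ 1.774 in
Since P=11.030 > Ia=1.774: effective rainfall P−Ia = 49059/5300 in
Q: (49059/5300)² ÷ (96059/5300) = 2406785481/509112700 in (≈ 4.727 in)

Q = 2406785481/509112700 in ≈ 4.727 in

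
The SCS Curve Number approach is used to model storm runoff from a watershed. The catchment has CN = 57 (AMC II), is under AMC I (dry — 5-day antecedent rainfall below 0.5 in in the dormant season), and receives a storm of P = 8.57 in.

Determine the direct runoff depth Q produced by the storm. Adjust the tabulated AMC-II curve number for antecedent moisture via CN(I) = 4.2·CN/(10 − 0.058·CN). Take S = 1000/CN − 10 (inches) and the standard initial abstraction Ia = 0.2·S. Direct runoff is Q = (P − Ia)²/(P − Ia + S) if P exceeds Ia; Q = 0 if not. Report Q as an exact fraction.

Dry (AMC I): CN(I) = 4.2·57/(10 − 0.058·57) = (1197/5)/(3347/500) = 119700/3347 ≈ 35.763
Max retention: S = 1000/(119700/3347) − 10 = 21500/1197 in (≈ 17.962 in)
Ia = 0.2·(21500/1197) = 4300/1197 in ≈ 3.592 in
Since P=8.570 > Ia=3.592: effective rainfall P−Ia = 595829/119700 in
Q: (595829/119700)² ÷ (2745829/119700) = 355012197241/328675731300 in (≈ 1.080 in)

Q = 355012197241/328675731300 in ≈ 1.080 in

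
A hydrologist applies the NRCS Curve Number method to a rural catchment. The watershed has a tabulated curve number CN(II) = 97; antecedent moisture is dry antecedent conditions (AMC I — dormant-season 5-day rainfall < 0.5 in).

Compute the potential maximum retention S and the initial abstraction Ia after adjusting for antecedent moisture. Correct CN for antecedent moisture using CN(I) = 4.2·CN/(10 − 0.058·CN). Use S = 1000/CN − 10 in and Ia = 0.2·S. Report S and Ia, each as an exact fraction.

S = 500/679 in ≈ 0.736 in; Ia = 100/679 in ≈ 0.147 in

Adjust CN=97 to AMC I: 4.2·97/(10 − 0.058·97) → (2037/5) ÷ (2187/500) = 67900/729 ≈ 93.141
Max retention: S = 1000/(67900/729) − 10 = 500/679 in (≈ 0.736 in)
Ia = 0.2S: 0.2·0.736 = 0.147 in (exactly 100/679)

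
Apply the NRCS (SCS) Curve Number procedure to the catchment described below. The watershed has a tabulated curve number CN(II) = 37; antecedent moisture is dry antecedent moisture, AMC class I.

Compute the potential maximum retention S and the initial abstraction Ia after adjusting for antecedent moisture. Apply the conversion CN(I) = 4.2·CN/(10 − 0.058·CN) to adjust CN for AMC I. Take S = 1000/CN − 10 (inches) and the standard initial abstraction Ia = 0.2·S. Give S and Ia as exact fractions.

Dry (AMC I): CN(I) = 4.2·37/(10 − 0.058·37) = (777/5)/(3927/500) = 3700/187 ≈ 19.786
S = 1000/(3700/187) − 10 = 1500/37 in ≈ 40.541 in
Ia = 0.2S: 0.2·40.541 = 8.108 in (exactly 300/37)

S = 1500/37 in ≈ 40.541 in; Ia = 300/37 in ≈ 8.108 in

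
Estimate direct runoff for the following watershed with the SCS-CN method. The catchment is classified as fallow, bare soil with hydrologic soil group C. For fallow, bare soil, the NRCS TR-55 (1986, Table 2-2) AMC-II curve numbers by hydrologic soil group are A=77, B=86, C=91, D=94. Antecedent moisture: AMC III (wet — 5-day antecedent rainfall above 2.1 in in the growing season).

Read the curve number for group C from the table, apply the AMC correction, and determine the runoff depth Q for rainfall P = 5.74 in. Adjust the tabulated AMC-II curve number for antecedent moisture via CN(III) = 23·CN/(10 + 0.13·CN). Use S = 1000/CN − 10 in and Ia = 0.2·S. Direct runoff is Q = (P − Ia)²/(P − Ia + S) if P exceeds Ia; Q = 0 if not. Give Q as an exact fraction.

NRCS table: fallow, bare soil, soil group C → CN(II) = 91
Wet (AMC III): CN(III) = 23·91/(10 + 0.13·91) = 2093/(2183/100) = 209300/2183 ≈ 95.877
S = 1000/(209300/2183) − 10 = 900/2093 in ≈ 0.430 in
Ia = 0.2S: 0.2·0.430 = 0.086 in (exactly 180/2093)
P − Ia = 5.740 − 0.086 = 591691/104650 ≈ 5.654 in (> 0, runoff occurs)
Q = (591691/104650)²/((591691/104650) + 900/2093) = (350098239481/10951622500)/(636691/104650) = 350098239481/66629713150 in ≈ 5.254 in

Q = 350098239481/66629713150 in ≈ 5.254 in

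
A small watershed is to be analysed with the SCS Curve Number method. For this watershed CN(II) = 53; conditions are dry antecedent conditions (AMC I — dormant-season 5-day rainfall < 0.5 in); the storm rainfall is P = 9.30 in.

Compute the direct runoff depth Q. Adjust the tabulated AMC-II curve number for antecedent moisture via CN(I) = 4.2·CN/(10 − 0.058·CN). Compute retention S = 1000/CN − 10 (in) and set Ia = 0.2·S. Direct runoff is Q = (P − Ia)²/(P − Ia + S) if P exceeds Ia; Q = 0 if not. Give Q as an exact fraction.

Adjust CN=53 to AMC I: 4.2·53/(10 − 0.058·53) → (1113/5) ÷ (3463/500) = 111300/3463 ≈ 32.140
Max retention: S = 1000/(111300/3463) − 10 = 23500/1113 in (≈ 21.114 in)
Initial abstraction Ia = S/5 = (23500/1113)/5 = 4700/1113 ≈ 4.223 in
Since P=9.300 > Ia=4.223: effective rainfall P−Ia = 56509/11130 in
Q = (56509/11130)²/((56509/11130) + 23500/1113) = (3193267081/123876900)/(291509/11130) = 3193267081/3244495170 in ≈ 0.984 in

Q = 3193267081/3244495170 in ≈ 0.984 in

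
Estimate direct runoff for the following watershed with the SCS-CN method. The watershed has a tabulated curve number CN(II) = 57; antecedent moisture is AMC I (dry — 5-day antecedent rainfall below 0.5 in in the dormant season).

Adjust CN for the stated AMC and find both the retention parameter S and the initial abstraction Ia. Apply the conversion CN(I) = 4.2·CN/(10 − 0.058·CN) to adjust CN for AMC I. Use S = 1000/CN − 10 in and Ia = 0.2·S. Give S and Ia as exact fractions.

S = 21500/1197 in ≈ 17.962 in; Ia = 4300/1197 in ≈ 3.592 in

CN(I) from CN(II)=57: (4.2·57)/(10 − 0.058·57) = 119700/3347 ≈ 35.763
Retention S: 1000/CN − 10 with CN=35.763 → S = 21500/1197 ≈ 17.962 in
Ia = 0.2·(21500/1197) = 4300/1197 in ≈ 3.592 in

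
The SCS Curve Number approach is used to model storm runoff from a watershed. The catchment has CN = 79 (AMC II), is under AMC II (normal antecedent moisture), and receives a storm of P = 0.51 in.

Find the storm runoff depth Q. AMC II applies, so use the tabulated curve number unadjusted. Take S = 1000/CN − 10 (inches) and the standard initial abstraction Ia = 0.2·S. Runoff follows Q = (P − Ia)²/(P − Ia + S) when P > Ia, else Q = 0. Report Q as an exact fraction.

Q = 0 in ≈ 0.000 in

CN(II) = 79; AMC II needs no correction.
S = 1000/79 − 10 = 210/79 in ≈ 2.658 in
Ia = 0.2S: 0.2·2.658 = 0.532 in (exactly 42/79)
P = 0.510 ≤ Ia = 0.532 in: entire storm abstracted, Q = 0.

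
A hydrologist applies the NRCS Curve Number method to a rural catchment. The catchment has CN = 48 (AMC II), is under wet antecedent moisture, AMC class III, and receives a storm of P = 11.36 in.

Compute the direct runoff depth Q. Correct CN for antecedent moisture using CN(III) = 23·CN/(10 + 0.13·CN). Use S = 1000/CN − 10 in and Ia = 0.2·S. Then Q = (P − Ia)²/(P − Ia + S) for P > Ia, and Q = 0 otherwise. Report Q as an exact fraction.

Q = 322956841/45015600 in ≈ 7.174 in

CN(III) from CN(II)=48: (23·48)/(10 + 0.13·48) = 13800/203 ≈ 67.980
Retention S: 1000/CN − 10 with CN=67.980 → S = 325/69 ≈ 4.710 in
Ia = 0.2·(325/69) = 65/69 in ≈ 0.942 in
P − Ia = 11.360 − 0.942 = 17971/1725 ≈ 10.418 in (> 0, runoff occurs)
Q = (17971/1725)²/((17971/1725) + 325/69) = (322956841/2975625)/(26096/1725) = 322956841/45015600 in ≈ 7.174 in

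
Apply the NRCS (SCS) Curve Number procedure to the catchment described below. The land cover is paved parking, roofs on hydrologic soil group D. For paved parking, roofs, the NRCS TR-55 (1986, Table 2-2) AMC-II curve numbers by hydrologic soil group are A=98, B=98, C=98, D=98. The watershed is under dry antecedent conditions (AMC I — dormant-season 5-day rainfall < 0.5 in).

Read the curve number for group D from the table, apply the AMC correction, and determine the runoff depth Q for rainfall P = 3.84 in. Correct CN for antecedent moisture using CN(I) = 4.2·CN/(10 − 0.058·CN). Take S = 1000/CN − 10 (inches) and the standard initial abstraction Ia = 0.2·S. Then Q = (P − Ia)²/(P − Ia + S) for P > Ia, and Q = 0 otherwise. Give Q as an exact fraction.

Q = 579413041/174904275 in ≈ 3.313 in

NRCS table: paved parking, roofs, soil group D → CN(II) = 98
Dry (AMC I): CN(I) = 4.2·98/(10 − 0.058·98) = (2058/5)/(1079/250) = 102900/1079 ≈ 95.366
Retention S: 1000/CN − 10 with CN=95.366 → S = 500/1029 ≈ 0.486 in
Initial abstraction Ia = S/5 = (500/1029)/5 = 100/1029 ≈ 0.097 in
Since P=3.840 > Ia=0.097: effective rainfall P−Ia = 96284/25725 in
Q = (96284/25725)²/((96284/25725) + 500/1029) = (9270608656/661775625)/(108784/25725) = 579413041/174904275 in ≈ 3.313 in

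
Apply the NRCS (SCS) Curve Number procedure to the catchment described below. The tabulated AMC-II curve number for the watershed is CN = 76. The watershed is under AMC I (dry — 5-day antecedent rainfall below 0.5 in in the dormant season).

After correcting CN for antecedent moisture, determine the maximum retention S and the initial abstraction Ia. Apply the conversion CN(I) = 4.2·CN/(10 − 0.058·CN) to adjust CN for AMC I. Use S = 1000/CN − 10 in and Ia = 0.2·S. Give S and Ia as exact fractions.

S = 1000/133 in ≈ 7.519 in; Ia = 200/133 in ≈ 1.504 in

CN(I) from CN(II)=76: (4.2·76)/(10 − 0.058·76) = 13300/233 ≈ 57.082
S = 1000/(13300/233) − 10 = 1000/133 in ≈ 7.519 in
Ia = 0.2·(1000/133) = 200/133 in ≈ 1.504 in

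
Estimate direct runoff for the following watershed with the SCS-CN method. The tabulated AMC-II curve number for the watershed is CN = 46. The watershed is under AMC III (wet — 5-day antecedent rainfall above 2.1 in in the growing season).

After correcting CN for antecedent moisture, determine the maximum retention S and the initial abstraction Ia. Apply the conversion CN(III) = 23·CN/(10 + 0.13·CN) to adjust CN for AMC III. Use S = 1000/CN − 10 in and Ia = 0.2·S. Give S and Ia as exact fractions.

S = 2700/529 in ≈ 5.104 in; Ia = 540/529 in ≈ 1.021 in

Wet (AMC III): CN(III) = 23·46/(10 + 0.13·46) = 1058/(799/50) = 52900/799 ≈ 66.208
Max retention: S = 1000/(52900/799) − 10 = 2700/529 in (≈ 5.104 in)
Ia = 0.2·(2700/529) = 540/529 in ≈ 1.021 in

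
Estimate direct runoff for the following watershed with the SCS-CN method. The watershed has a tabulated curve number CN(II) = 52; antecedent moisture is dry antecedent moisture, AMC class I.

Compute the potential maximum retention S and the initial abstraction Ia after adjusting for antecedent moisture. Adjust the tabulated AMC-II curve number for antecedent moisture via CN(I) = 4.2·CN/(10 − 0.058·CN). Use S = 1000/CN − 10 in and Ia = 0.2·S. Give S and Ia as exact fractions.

S = 2000/91 in ≈ 21.978 in; Ia = 400/91 in ≈ 4.396 in

Adjust CN=52 to AMC I: 4.2·52/(10 − 0.058·52) → (1092/5) ÷ (873/125) = 9100/291 ≈ 31.271
Retention S: 1000/CN − 10 with CN=31.271 → S = 2000/91 ≈ 21.978 in
Ia = 0.2·(2000/91) = 400/91 in ≈ 4.396 in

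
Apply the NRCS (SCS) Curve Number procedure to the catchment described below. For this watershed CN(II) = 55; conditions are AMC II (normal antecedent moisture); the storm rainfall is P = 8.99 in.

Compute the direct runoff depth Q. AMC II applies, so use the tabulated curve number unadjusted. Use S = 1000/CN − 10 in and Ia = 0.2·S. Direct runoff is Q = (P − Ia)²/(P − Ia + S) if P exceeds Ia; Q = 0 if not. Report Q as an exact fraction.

Q = 65431921/18797900 in ≈ 3.481 in

Average conditions: CN = 55 (no AMC adjustment).
Retention S: 1000/CN − 10 with CN=55.000 → S = 90/11 ≈ 8.182 in
Ia = 0.2·(90/11) = 18/11 in ≈ 1.636 in
Excess rainfall: 8.990 − 1.636 = 7.354 in; P > Ia so Q > 0
Q: (8089/1100)² ÷ (17089/1100) = 65431921/18797900 in (≈ 3.481 in)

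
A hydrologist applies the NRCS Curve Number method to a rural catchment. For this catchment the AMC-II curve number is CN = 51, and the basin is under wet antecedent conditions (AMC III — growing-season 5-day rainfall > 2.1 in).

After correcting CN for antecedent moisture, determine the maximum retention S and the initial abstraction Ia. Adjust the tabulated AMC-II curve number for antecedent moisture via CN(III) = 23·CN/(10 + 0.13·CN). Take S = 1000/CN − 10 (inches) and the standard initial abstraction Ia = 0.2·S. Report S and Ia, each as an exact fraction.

CN(III) from CN(II)=51: (23·51)/(10 + 0.13·51) = 117300/1663 ≈ 70.535
S = 1000/(117300/1663) − 10 = 4900/1173 in ≈ 4.177 in
Initial abstraction Ia = S/5 = (4900/1173)/5 = 980/1173 ≈ 0.835 in

S = 4900/1173 in ≈ 4.177 in; Ia = 980/1173 in ≈ 0.835 in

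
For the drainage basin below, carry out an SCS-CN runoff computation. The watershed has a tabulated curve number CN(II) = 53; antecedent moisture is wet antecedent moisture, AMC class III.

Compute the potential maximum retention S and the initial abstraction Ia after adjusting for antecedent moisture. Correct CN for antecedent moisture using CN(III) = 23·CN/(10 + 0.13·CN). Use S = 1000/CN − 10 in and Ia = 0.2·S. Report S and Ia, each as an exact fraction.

CN(III) from CN(II)=53: (23·53)/(10 + 0.13·53) = 121900/1689 ≈ 72.173
S = 1000/(121900/1689) − 10 = 4700/1219 in ≈ 3.856 in
Initial abstraction Ia = S/5 = (4700/1219)/5 = 940/1219 ≈ 0.771 in

S = 4700/1219 in ≈ 3.856 in; Ia = 940/1219 in ≈ 0.771 in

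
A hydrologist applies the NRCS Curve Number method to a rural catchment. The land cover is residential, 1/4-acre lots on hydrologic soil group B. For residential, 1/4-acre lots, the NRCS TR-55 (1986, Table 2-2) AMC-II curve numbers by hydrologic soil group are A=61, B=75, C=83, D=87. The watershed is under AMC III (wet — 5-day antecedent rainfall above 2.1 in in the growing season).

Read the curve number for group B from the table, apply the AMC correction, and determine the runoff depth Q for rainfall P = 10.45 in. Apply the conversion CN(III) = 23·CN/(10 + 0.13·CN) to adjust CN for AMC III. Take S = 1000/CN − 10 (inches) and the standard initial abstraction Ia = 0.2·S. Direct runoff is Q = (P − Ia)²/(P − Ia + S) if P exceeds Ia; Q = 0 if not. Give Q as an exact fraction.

Q = 196588441/22108980 in ≈ 8.892 in

NRCS table: residential, 1/4-acre lots, soil group B → CN(II) = 75
Adjust CN=75 to AMC III: 23·75/(10 + 0.13·75) → 1725 ÷ (79/4) = 6900/79 ≈ 87.342
Retention S: 1000/CN − 10 with CN=87.342 → S = 100/69 ≈ 1.449 in
Ia = 0.2S: 0.2·1.449 = 0.290 in (exactly 20/69)
P − Ia = 10.450 − 0.290 = 14021/1380 ≈ 10.160 in (> 0, runoff occurs)
Q = (14021/1380)²/((14021/1380) + 100/69) = (196588441/1904400)/(16021/1380) = 196588441/22108980 in ≈ 8.892 in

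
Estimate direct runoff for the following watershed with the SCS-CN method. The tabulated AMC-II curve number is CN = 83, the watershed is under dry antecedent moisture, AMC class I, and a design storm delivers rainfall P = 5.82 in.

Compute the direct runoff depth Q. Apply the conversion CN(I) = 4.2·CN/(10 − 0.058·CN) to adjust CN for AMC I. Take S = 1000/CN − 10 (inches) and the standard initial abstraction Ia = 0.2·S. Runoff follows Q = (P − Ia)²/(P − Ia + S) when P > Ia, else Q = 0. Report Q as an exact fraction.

Q = 178263817369/73834612950 in ≈ 2.414 in

Adjust CN=83 to AMC I: 4.2·83/(10 − 0.058·83) → (1743/5) ÷ (2593/500) = 174300/2593 ≈ 67.219
Max retention: S = 1000/(174300/2593) − 10 = 8500/1743 in (≈ 4.877 in)
Ia = 0.2·(8500/1743) = 1700/1743 in ≈ 0.975 in
Excess rainfall: 5.820 − 0.975 = 4.845 in; P > Ia so Q > 0
Q: (422213/87150)² ÷ (847213/87150) = 178263817369/73834612950 in (≈ 2.414 in)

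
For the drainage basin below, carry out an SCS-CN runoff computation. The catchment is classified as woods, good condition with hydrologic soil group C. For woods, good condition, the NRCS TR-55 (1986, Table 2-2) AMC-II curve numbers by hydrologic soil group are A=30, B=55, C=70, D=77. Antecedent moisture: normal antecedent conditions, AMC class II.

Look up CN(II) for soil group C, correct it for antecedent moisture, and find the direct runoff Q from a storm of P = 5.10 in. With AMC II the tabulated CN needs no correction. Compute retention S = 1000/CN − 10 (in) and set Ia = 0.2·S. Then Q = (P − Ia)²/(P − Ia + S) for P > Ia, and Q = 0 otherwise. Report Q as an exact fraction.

NRCS table: woods, good condition, soil group C → CN(II) = 70
CN(II) = 70; AMC II needs no correction.
S = 1000/70 − 10 = 30/7 in ≈ 4.286 in
Ia = 0.2S: 0.2·4.286 = 0.857 in (exactly 6/7)
Excess rainfall: 5.100 − 0.857 = 4.243 in; P > Ia so Q > 0
Runoff Q = (P−Ia)²/(P−Ia+S) = (4.243)²/(4.243+4.286) = 29403/13930 ≈ 2.111 in

Q = 29403/13930 in ≈ 2.111 in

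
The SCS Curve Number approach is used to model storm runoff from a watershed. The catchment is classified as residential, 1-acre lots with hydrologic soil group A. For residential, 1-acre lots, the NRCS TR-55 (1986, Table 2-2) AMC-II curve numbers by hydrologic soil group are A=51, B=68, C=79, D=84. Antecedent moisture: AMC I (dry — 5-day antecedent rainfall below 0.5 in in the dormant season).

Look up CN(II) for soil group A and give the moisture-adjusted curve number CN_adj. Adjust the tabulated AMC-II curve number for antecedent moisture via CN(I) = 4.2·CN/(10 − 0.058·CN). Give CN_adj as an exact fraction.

NRCS table: residential, 1-acre lots, soil group A → CN(II) = 51
CN(I) from CN(II)=51: (4.2·51)/(10 − 0.058·51) = 15300/503 ≈ 30.417

CN_adj = 15300/503 ≈ 30.417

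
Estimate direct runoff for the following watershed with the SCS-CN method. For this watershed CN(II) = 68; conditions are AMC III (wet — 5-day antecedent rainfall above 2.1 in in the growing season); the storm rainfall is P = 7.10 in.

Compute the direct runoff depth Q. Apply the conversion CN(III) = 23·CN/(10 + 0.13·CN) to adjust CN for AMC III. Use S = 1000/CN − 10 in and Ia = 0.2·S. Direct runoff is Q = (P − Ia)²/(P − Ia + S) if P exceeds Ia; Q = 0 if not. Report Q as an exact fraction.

Q = 684397921/133569510 in ≈ 5.124 in

CN(III) from CN(II)=68: (23·68)/(10 + 0.13·68) = 39100/471 ≈ 83.015
Max retention: S = 1000/(39100/471) − 10 = 800/391 in (≈ 2.046 in)
Ia = 0.2S: 0.2·2.046 = 0.409 in (exactly 160/391)
Excess rainfall: 7.100 − 0.409 = 6.691 in; P > Ia so Q > 0
Q = (26161/3910)²/((26161/3910) + 800/391) = (684397921/15288100)/(34161/3910) = 684397921/133569510 in ≈ 5.124 in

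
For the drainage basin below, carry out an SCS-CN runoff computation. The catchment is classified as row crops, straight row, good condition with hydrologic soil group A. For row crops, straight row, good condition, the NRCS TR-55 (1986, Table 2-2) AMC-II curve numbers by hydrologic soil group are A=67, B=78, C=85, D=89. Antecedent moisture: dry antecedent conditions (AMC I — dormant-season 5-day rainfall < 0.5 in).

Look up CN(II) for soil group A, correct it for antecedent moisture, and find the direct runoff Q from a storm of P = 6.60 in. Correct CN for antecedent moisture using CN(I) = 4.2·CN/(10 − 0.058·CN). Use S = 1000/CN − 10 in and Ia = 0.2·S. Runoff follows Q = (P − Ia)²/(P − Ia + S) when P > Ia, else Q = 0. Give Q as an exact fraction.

NRCS table: row crops, straight row, good condition, soil group A → CN(II) = 67
Dry (AMC I): CN(I) = 4.2·67/(10 − 0.058·67) = (1407/5)/(3057/500) = 46900/1019 ≈ 46.026
Max retention: S = 1000/(46900/1019) − 10 = 5500/469 in (≈ 11.727 in)
Ia = 0.2S: 0.2·11.727 = 2.345 in (exactly 1100/469)
Excess rainfall: 6.600 − 2.345 = 4.255 in; P > Ia so Q > 0
Q: (9977/2345)² ÷ (37477/2345) = 9049139/7989415 in (≈ 1.133 in)

Q = 9049139/7989415 in ≈ 1.133 in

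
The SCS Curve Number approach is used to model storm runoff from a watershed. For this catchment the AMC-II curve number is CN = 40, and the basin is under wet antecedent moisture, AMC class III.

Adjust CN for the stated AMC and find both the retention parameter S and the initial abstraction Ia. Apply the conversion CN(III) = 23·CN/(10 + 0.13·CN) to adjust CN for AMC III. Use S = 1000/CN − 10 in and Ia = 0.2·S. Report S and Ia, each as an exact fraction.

S = 150/23 in ≈ 6.522 in; Ia = 30/23 in ≈ 1.304 in

Adjust CN=40 to AMC III: 23·40/(10 + 0.13·40) → 920 ÷ (76/5) = 1150/19 ≈ 60.526
Retention S: 1000/CN − 10 with CN=60.526 → S = 150/23 ≈ 6.522 in
Initial abstraction Ia = S/5 = (150/23)/5 = 30/23 ≈ 1.304 in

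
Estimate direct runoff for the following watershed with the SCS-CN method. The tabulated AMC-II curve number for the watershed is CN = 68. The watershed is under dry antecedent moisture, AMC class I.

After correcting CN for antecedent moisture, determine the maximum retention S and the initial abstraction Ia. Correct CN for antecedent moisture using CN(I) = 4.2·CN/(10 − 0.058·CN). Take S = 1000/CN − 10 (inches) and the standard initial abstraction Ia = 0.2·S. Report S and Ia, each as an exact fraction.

S = 4000/357 in ≈ 11.204 in; Ia = 800/357 in ≈ 2.241 in

Dry (AMC I): CN(I) = 4.2·68/(10 − 0.058·68) = (1428/5)/(757/125) = 35700/757 ≈ 47.160
Max retention: S = 1000/(35700/757) − 10 = 4000/357 in (≈ 11.204 in)
Initial abstraction Ia = S/5 = (4000/357)/5 = 800/357 ≈ 2.241 in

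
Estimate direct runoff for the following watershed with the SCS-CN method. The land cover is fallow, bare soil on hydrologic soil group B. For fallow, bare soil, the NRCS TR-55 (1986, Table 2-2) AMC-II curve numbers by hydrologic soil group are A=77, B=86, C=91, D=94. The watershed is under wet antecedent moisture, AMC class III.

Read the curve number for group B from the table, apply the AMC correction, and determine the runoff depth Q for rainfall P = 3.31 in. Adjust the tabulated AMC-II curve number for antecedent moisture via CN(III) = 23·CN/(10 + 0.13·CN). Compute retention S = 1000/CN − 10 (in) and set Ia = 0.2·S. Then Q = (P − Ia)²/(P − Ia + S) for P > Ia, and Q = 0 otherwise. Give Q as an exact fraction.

NRCS table: fallow, bare soil, soil group B → CN(II) = 86
CN(III) from CN(II)=86: (23·86)/(10 + 0.13·86) = 98900/1059 ≈ 93.390
Max retention: S = 1000/(98900/1059) − 10 = 700/989 in (≈ 0.708 in)
Ia = 0.2S: 0.2·0.708 = 0.142 in (exactly 140/989)
P − Ia = 3.310 − 0.142 = 313359/98900 ≈ 3.168 in (> 0, runoff occurs)
Q = (313359/98900)²/((313359/98900) + 700/989) = (98193862881/9781210000)/(383359/98900) = 98193862881/37914205100 in ≈ 2.590 in

Q = 98193862881/37914205100 in ≈ 2.590 in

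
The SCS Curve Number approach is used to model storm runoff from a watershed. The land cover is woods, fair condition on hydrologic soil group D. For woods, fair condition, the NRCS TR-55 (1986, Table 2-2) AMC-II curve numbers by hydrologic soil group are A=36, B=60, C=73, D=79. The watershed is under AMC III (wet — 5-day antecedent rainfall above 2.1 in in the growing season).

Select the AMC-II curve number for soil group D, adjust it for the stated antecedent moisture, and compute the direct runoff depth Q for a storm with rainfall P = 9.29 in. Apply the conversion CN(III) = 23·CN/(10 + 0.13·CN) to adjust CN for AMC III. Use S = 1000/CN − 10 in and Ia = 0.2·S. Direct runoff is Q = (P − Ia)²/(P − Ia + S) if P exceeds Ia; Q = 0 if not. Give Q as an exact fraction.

Q = 2709292956049/337233928100 in ≈ 8.034 in

NRCS table: woods, fair condition, soil group D → CN(II) = 79
Wet (AMC III): CN(III) = 23·79/(10 + 0.13·79) = 1817/(2027/100) = 181700/2027 ≈ 89.640
Max retention: S = 1000/(181700/2027) − 10 = 2100/1817 in (≈ 1.156 in)
Initial abstraction Ia = S/5 = (2100/1817)/5 = 420/1817 ≈ 0.231 in
Since P=9.290 > Ia=0.231: effective rainfall P−Ia = 1645993/181700 in
Q: (1645993/181700)² ÷ (1855993/181700) = 2709292956049/337233928100 in (≈ 8.034 in)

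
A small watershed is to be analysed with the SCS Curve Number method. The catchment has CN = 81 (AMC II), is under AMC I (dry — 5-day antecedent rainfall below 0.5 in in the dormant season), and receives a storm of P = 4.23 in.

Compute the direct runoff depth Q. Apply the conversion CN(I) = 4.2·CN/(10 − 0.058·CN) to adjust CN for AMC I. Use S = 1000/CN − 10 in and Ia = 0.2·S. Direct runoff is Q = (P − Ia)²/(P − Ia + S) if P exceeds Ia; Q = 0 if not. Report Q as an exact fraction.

Q = 280394607529/251666862300 in ≈ 1.114 in

Adjust CN=81 to AMC I: 4.2·81/(10 − 0.058·81) → (1701/5) ÷ (2651/500) = 170100/2651 ≈ 64.164
Retention S: 1000/CN − 10 with CN=64.164 → S = 9500/1701 ≈ 5.585 in
Ia = 0.2S: 0.2·5.585 = 1.117 in (exactly 1900/1701)
P − Ia = 4.230 − 1.117 = 529523/170100 ≈ 3.113 in (> 0, runoff occurs)
Runoff Q = (P−Ia)²/(P−Ia+S) = (3.113)²/(3.113+5.585) = 280394607529/251666862300 ≈ 1.114 in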